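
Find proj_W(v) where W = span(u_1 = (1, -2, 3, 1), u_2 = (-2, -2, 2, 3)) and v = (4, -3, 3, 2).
proj_W(v) = (493/194, -250/97, 831/194, 44/97)

Set up U = [u_1 | ... | u_2] ∈ R^(4×2). The projector onto W = col(U) is P = U (U^T U)^(-1) U^T.
Compute U^T U =
  [15, 11]
  [11, 21],
and U^T v = (21, 10).
Solve U^T U · c = U^T v for the coefficients: c = (331/194, -81/194). The projection is proj_W(v) = U c.
Check: (v - proj_W(v)) · u_1 = 0  (should be 0).
Check: (v - proj_W(v)) · u_2 = 0  (should be 0).
Result: proj_W(v) = (493/194, -250/97, 831/194, 44/97).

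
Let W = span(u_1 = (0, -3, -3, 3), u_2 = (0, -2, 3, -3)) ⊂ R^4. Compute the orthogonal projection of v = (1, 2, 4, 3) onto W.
proj_W(v) = (0, 2, 1/2, -1/2)

Set up U = [u_1 | ... | u_2] ∈ R^(4×2). The projector onto W = col(U) is P = U (U^T U)^(-1) U^T.
Compute U^T U =
  [27, -12]
  [-12, 22],
and U^T v = (-9, -1).
Solve U^T U · c = U^T v for the coefficients: c = (-7/15, -3/10). The projection is proj_W(v) = U c.
Check: (v - proj_W(v)) · u_1 = 0  (should be 0).
Check: (v - proj_W(v)) · u_2 = 0  (should be 0).
Result: proj_W(v) = (0, 2, 1/2, -1/2).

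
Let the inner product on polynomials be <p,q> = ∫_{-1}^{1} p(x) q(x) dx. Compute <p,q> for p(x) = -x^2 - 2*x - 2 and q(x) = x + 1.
<p,q> = -6

Expand the product: p(x)·q(x) = -x^3 - 3*x^2 - 4*x - 2.
∫_{-1}^{1} of each monomial x^k gives [2/(k+1) if k even, 0 if k odd]. Integrating term-by-term (or equivalently evaluating the antiderivative F(x) = -x^4/4 - x^3 - 2*x^2 - 2*x at the endpoints):
  F(1) − F(−1) = -21/4 − (3/4) = -6.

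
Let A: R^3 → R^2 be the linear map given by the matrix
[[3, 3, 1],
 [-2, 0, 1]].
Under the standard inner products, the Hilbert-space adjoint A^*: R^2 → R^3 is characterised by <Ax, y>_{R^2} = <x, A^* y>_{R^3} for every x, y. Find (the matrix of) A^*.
A^* = A^T =
[[3, -2],
 [3, 0],
 [1, 1]]

For real matrices with standard dot products, the defining identity <Ax, y> = <x, A^* y> gives (Ax)^T y = x^T (A^*) y, i.e. x^T A^T y = x^T (A^*) y. Since this holds for all x, y, we must have A^* = A^T. Therefore
A^* =
[[3, -2],
 [3, 0],
 [1, 1]].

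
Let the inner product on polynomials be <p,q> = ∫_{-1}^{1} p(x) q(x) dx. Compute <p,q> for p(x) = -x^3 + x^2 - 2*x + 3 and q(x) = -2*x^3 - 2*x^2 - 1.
<p,q> = -976/105

Expand the product: p(x)·q(x) = 2*x^6 + 2*x^4 - x^3 - 7*x^2 + 2*x - 3.
∫_{-1}^{1} of each monomial x^k gives [2/(k+1) if k even, 0 if k odd]. Integrating term-by-term (or equivalently evaluating the antiderivative F(x) = 2*x^7/7 + 2*x^5/5 - x^4/4 - 7*x^3/3 + x^2 - 3*x at the endpoints):
  F(1) − F(−1) = -1637/420 − (2267/420) = -976/105.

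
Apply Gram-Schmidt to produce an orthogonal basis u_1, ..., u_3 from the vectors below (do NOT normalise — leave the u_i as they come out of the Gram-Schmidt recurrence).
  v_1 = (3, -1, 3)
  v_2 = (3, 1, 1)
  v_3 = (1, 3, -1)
Orthogonal basis:
  u_1 = (3, -1, 3)
  u_2 = (24/19, 30/19, -14/19)
  u_3 = (-4/11, 6/11, 6/11)

Apply the Gram-Schmidt recurrence
  u_1 = v_1
  u_i = v_i − Σ_{j<i} ((v_i · u_j) / (u_j · u_j)) · u_j.

Step by step this gives:
  u_1 = (3, -1, 3)
  u_2 = (24/19, 30/19, -14/19)
  u_3 = (-4/11, 6/11, 6/11)

Orthogonality check:
  u_2 · u_1 = 0 (should be 0)
  u_3 · u_1 = 0 (should be 0)
  u_3 · u_2 = 0 (should be 0)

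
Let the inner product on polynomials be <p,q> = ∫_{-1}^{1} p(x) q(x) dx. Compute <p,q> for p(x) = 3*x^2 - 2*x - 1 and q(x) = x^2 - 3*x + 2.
<p,q> = 68/15

Expand the product: p(x)·q(x) = 3*x^4 - 11*x^3 + 11*x^2 - x - 2.
∫_{-1}^{1} of each monomial x^k gives [2/(k+1) if k even, 0 if k odd]. Integrating term-by-term (or equivalently evaluating the antiderivative F(x) = 3*x^5/5 - 11*x^4/4 + 11*x^3/3 - x^2/2 - 2*x at the endpoints):
  F(1) − F(−1) = -59/60 − (-331/60) = 68/15.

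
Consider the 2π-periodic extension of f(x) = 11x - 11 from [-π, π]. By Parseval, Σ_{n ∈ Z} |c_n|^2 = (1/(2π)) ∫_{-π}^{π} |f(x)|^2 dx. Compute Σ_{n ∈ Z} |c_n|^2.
Σ |c_n|^2 = 121π^2/3 + 121

Expand and integrate term by term over [-π, π]:
  ∫ (11x)^2 dx = 121·(2π^3/3); ∫ 2·11·(-11)·x dx = 0 (odd integrand); ∫ (-11)^2 dx = 121·2π.
So (1/(2π)) ∫_{-π}^{π} (11x - 11)^2 dx = 121π^2/3 + 121 = 121π^2/3 + 121.
Parseval ⇒ Σ |c_n|^2 = 121π^2/3 + 121.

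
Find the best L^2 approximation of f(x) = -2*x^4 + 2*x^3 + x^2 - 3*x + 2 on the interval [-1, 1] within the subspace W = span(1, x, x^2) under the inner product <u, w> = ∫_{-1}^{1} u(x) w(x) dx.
g(x) = -5*x^2/7 - 9*x/5 + 76/35

The best approximation g ∈ W is the orthogonal projection of f onto W. Writing g = a_0 + a_1 x + a_2 x^2, the coefficients solve the normal equations G · a = b where
  G_{ij} = <φ_i, φ_j> and b_i = <f, φ_i>, with φ_0 = 1, φ_1 = x, φ_2 = x^2.
G =
  [2, 0, 2/3]
  [0, 2/3, 0]
  [2/3, 0, 2/5],
b = (58/15, -6/5, 122/105).
Solving gives a_0 = 76/35, a_1 = -9/5, a_2 = -5/7, so
  g(x) = -5*x^2/7 - 9*x/5 + 76/35.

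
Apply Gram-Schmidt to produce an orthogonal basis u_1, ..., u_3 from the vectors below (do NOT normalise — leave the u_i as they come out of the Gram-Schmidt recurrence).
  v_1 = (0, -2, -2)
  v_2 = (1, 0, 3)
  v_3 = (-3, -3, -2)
Orthogonal basis:
  u_1 = (0, -2, -2)
  u_2 = (1, -3/2, 3/2)
  u_3 = (-30/11, -10/11, 10/11)

Apply the Gram-Schmidt recurrence
  u_1 = v_1
  u_i = v_i − Σ_{j<i} ((v_i · u_j) / (u_j · u_j)) · u_j.

Step by step this gives:
  u_1 = (0, -2, -2)
  u_2 = (1, -3/2, 3/2)
  u_3 = (-30/11, -10/11, 10/11)

Orthogonality check:
  u_2 · u_1 = 0 (should be 0)
  u_3 · u_1 = 0 (should be 0)
  u_3 · u_2 = 0 (should be 0)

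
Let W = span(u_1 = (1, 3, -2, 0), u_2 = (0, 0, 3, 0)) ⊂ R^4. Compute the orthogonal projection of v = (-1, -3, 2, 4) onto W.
proj_W(v) = (-1, -3, 2, 0)

Set up U = [u_1 | ... | u_2] ∈ R^(4×2). The projector onto W = col(U) is P = U (U^T U)^(-1) U^T.
Compute U^T U =
  [14, -6]
  [-6, 9],
and U^T v = (-14, 6).
Solve U^T U · c = U^T v for the coefficients: c = (-1, 0). The projection is proj_W(v) = U c.
Check: (v - proj_W(v)) · u_1 = 0  (should be 0).
Check: (v - proj_W(v)) · u_2 = 0  (should be 0).
Result: proj_W(v) = (-1, -3, 2, 0).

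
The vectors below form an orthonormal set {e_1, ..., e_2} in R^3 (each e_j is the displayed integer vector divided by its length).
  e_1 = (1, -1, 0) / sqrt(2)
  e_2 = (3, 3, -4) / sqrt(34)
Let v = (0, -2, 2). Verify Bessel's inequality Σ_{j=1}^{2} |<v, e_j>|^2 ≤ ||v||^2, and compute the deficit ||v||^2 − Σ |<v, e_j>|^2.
Σ |<v, e_j>|^2 = 132/17; ||v||^2 = 8; deficit = 4/17

Write each e_j = u_j / sqrt(<u_j, u_j>) where u_j is the displayed integer vector. Then <v, e_j> = <v, u_j> / sqrt(<u_j, u_j>), so |<v, e_j>|^2 = <v, u_j>^2 / <u_j, u_j>.
Coefficients: <v, e_1> = 2/sqrt(2), <v, e_2> = -14/sqrt(34).
Square and sum: Σ |<v, e_j>|^2 = 132/17.
Compute ||v||^2 = v·v = 8.
Deficit = 8 − 132/17 = 4/17 ≥ 0, confirming Bessel's inequality. (The deficit equals ||v − Σ <v,e_j> e_j||^2, the squared distance from v to span{e_j}.)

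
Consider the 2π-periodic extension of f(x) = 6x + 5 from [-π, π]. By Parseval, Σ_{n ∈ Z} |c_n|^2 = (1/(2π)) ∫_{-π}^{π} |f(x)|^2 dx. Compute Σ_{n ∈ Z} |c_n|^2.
Σ |c_n|^2 = 12π^2 + 25

Expand and integrate term by term over [-π, π]:
  ∫ (6x)^2 dx = 36·(2π^3/3); ∫ 2·6·(5)·x dx = 0 (odd integrand); ∫ 5^2 dx = 25·2π.
So (1/(2π)) ∫_{-π}^{π} (6x + 5)^2 dx = 36π^2/3 + 25 = 12π^2 + 25.
Parseval ⇒ Σ |c_n|^2 = 12π^2 + 25.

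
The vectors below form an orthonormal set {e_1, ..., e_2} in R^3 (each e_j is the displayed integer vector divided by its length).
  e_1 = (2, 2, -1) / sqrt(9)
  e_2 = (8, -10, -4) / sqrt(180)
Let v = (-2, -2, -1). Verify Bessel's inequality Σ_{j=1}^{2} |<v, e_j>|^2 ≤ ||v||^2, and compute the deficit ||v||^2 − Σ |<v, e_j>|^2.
Σ |<v, e_j>|^2 = 29/5; ||v||^2 = 9; deficit = 16/5

Write each e_j = u_j / sqrt(<u_j, u_j>) where u_j is the displayed integer vector. Then <v, e_j> = <v, u_j> / sqrt(<u_j, u_j>), so |<v, e_j>|^2 = <v, u_j>^2 / <u_j, u_j>.
Coefficients: <v, e_1> = -7/sqrt(9), <v, e_2> = 8/sqrt(180).
Square and sum: Σ |<v, e_j>|^2 = 29/5.
Compute ||v||^2 = v·v = 9.
Deficit = 9 − 29/5 = 16/5 ≥ 0, confirming Bessel's inequality. (The deficit equals ||v − Σ <v,e_j> e_j||^2, the squared distance from v to span{e_j}.)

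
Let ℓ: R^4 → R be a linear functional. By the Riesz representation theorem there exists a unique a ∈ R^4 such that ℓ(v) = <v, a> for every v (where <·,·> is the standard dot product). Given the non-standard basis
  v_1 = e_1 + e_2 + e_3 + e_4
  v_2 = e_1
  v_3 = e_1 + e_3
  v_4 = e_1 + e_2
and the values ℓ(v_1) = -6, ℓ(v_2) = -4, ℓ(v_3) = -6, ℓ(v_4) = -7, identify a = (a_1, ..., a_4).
a = (-4, -3, -2, 3)

Write a = (a_1, ..., a_4) in the standard basis. For each basis vector v_i, ℓ(v_i) = <v_i, a> is a linear equation in the a_j's. Collect the n equations into a matrix system V a = ℓ, where row i of V is v_i (expressed in the standard basis). Since V is invertible (lower-triangular with 1s on the diagonal, up to permutation), solve by back-substitution:
  V =
[[1, 1, 1, 1],
 [1, 0, 0, 0],
 [1, 0, 1, 0],
 [1, 1, 0, 0]]
  V a = (-6, -4, -6, -7)
Solving gives a = (-4, -3, -2, 3).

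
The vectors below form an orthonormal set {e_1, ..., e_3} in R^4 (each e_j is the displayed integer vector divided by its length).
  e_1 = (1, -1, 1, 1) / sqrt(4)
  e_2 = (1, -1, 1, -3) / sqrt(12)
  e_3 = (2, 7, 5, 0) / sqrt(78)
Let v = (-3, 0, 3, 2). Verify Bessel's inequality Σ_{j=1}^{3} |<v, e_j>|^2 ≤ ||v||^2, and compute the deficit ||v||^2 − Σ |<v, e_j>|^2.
Σ |<v, e_j>|^2 = 131/26; ||v||^2 = 22; deficit = 441/26

Write each e_j = u_j / sqrt(<u_j, u_j>) where u_j is the displayed integer vector. Then <v, e_j> = <v, u_j> / sqrt(<u_j, u_j>), so |<v, e_j>|^2 = <v, u_j>^2 / <u_j, u_j>.
Coefficients: <v, e_1> = 2/sqrt(4), <v, e_2> = -6/sqrt(12), <v, e_3> = 9/sqrt(78).
Square and sum: Σ |<v, e_j>|^2 = 131/26.
Compute ||v||^2 = v·v = 22.
Deficit = 22 − 131/26 = 441/26 ≥ 0, confirming Bessel's inequality. (The deficit equals ||v − Σ <v,e_j> e_j||^2, the squared distance from v to span{e_j}.)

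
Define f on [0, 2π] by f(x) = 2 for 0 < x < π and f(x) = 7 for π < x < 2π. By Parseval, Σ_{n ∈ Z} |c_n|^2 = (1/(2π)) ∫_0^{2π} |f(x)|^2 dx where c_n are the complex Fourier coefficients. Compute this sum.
Σ |c_n|^2 = 53/2

Parseval equates the L^2 energy of f (normalised by 1/(2π)) with the ℓ^2 sum of its Fourier coefficients: (1/(2π)) ∫_0^{2π} |f|^2 = Σ |c_n|^2.
Compute the left side: (1/(2π)) [∫_0^π 2^2 dx + ∫_π^{2π} 7^2 dx] = (1/(2π)) · (4π + 49π) = (4 + 49)/2 = 53/2.
So Σ_{n ∈ Z} |c_n|^2 = 53/2.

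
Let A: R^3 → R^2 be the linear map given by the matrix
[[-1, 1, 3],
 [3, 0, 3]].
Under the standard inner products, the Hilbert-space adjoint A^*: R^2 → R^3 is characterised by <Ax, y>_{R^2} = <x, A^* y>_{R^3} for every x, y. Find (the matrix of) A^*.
A^* = A^T =
[[-1, 3],
 [1, 0],
 [3, 3]]

For real matrices with standard dot products, the defining identity <Ax, y> = <x, A^* y> gives (Ax)^T y = x^T (A^*) y, i.e. x^T A^T y = x^T (A^*) y. Since this holds for all x, y, we must have A^* = A^T. Therefore
A^* =
[[-1, 3],
 [1, 0],
 [3, 3]].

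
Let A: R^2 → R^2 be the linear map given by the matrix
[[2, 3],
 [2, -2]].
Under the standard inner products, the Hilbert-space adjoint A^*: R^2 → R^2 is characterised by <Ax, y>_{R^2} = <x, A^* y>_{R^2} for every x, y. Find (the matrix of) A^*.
A^* = A^T =
[[2, 2],
 [3, -2]]

For real matrices with standard dot products, the defining identity <Ax, y> = <x, A^* y> gives (Ax)^T y = x^T (A^*) y, i.e. x^T A^T y = x^T (A^*) y. Since this holds for all x, y, we must have A^* = A^T. Therefore
A^* =
[[2, 2],
 [3, -2]].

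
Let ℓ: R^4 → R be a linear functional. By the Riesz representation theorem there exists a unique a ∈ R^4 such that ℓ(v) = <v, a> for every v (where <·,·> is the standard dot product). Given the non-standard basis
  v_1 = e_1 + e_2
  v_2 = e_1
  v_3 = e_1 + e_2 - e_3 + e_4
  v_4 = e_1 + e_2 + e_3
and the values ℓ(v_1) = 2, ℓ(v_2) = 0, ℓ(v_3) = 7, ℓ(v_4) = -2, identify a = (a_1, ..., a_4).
a = (0, 2, -4, 1)

Write a = (a_1, ..., a_4) in the standard basis. For each basis vector v_i, ℓ(v_i) = <v_i, a> is a linear equation in the a_j's. Collect the n equations into a matrix system V a = ℓ, where row i of V is v_i (expressed in the standard basis). Since V is invertible (lower-triangular with 1s on the diagonal, up to permutation), solve by back-substitution:
  V =
[[1, 1, 0, 0],
 [1, 0, 0, 0],
 [1, 1, -1, 1],
 [1, 1, 1, 0]]
  V a = (2, 0, 7, -2)
Solving gives a = (0, 2, -4, 1).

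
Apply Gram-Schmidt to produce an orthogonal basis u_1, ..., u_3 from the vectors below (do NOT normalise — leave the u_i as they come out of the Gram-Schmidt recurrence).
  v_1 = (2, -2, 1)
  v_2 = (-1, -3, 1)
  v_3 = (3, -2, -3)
Orthogonal basis:
  u_1 = (2, -2, 1)
  u_2 = (-19/9, -17/9, 4/9)
  u_3 = (33/74, -99/74, -132/37)

Apply the Gram-Schmidt recurrence
  u_1 = v_1
  u_i = v_i − Σ_{j<i} ((v_i · u_j) / (u_j · u_j)) · u_j.

Step by step this gives:
  u_1 = (2, -2, 1)
  u_2 = (-19/9, -17/9, 4/9)
  u_3 = (33/74, -99/74, -132/37)

Orthogonality check:
  u_2 · u_1 = 0 (should be 0)
  u_3 · u_1 = 0 (should be 0)
  u_3 · u_2 = 0 (should be 0)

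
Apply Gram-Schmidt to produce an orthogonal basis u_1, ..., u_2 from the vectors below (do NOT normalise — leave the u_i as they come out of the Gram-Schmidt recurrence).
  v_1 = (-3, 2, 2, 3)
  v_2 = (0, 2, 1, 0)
Orthogonal basis:
  u_1 = (-3, 2, 2, 3)
  u_2 = (9/13, 20/13, 7/13, -9/13)

Apply the Gram-Schmidt recurrence
  u_1 = v_1
  u_i = v_i − Σ_{j<i} ((v_i · u_j) / (u_j · u_j)) · u_j.

Step by step this gives:
  u_1 = (-3, 2, 2, 3)
  u_2 = (9/13, 20/13, 7/13, -9/13)

Orthogonality check:
  u_2 · u_1 = 0 (should be 0)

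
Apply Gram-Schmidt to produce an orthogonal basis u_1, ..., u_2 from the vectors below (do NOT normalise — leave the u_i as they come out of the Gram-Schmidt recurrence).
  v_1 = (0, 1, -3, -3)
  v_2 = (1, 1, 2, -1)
Orthogonal basis:
  u_1 = (0, 1, -3, -3)
  u_2 = (1, 21/19, 32/19, -25/19)

Apply the Gram-Schmidt recurrence
  u_1 = v_1
  u_i = v_i − Σ_{j<i} ((v_i · u_j) / (u_j · u_j)) · u_j.

Step by step this gives:
  u_1 = (0, 1, -3, -3)
  u_2 = (1, 21/19, 32/19, -25/19)

Orthogonality check:
  u_2 · u_1 = 0 (should be 0)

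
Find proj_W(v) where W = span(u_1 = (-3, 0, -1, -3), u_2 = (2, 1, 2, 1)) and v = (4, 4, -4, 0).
proj_W(v) = (28/23, -4/23, 4/23, 32/23)

Set up U = [u_1 | ... | u_2] ∈ R^(4×2). The projector onto W = col(U) is P = U (U^T U)^(-1) U^T.
Compute U^T U =
  [19, -11]
  [-11, 10],
and U^T v = (-8, 4).
Solve U^T U · c = U^T v for the coefficients: c = (-12/23, -4/23). The projection is proj_W(v) = U c.
Check: (v - proj_W(v)) · u_1 = 0  (should be 0).
Check: (v - proj_W(v)) · u_2 = 0  (should be 0).
Result: proj_W(v) = (28/23, -4/23, 4/23, 32/23).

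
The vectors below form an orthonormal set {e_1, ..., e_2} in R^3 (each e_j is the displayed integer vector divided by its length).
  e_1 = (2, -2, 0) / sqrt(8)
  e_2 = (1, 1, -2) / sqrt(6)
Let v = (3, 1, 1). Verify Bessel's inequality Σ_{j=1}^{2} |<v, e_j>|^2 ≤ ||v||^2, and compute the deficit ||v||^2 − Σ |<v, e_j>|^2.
Σ |<v, e_j>|^2 = 8/3; ||v||^2 = 11; deficit = 25/3

Write each e_j = u_j / sqrt(<u_j, u_j>) where u_j is the displayed integer vector. Then <v, e_j> = <v, u_j> / sqrt(<u_j, u_j>), so |<v, e_j>|^2 = <v, u_j>^2 / <u_j, u_j>.
Coefficients: <v, e_1> = 4/sqrt(8), <v, e_2> = 2/sqrt(6).
Square and sum: Σ |<v, e_j>|^2 = 8/3.
Compute ||v||^2 = v·v = 11.
Deficit = 11 − 8/3 = 25/3 ≥ 0, confirming Bessel's inequality. (The deficit equals ||v − Σ <v,e_j> e_j||^2, the squared distance from v to span{e_j}.)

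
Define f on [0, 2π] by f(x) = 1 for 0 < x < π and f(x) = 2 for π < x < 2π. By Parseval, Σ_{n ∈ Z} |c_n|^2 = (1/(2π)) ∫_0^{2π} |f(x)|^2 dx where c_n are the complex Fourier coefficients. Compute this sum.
Σ |c_n|^2 = 5/2

Parseval equates the L^2 energy of f (normalised by 1/(2π)) with the ℓ^2 sum of its Fourier coefficients: (1/(2π)) ∫_0^{2π} |f|^2 = Σ |c_n|^2.
Compute the left side: (1/(2π)) [∫_0^π 1^2 dx + ∫_π^{2π} 2^2 dx] = (1/(2π)) · (1π + 4π) = (1 + 4)/2 = 5/2.
So Σ_{n ∈ Z} |c_n|^2 = 5/2.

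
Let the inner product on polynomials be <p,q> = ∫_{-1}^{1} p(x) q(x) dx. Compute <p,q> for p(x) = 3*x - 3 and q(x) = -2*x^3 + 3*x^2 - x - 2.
<p,q> = 8/5

Expand the product: p(x)·q(x) = -6*x^4 + 15*x^3 - 12*x^2 - 3*x + 6.
∫_{-1}^{1} of each monomial x^k gives [2/(k+1) if k even, 0 if k odd]. Integrating term-by-term (or equivalently evaluating the antiderivative F(x) = -6*x^5/5 + 15*x^4/4 - 4*x^3 - 3*x^2/2 + 6*x at the endpoints):
  F(1) − F(−1) = 61/20 − (29/20) = 8/5.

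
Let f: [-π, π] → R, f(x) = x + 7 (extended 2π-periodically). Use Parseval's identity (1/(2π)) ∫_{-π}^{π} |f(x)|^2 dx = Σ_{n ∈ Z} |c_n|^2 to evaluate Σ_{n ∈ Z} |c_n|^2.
Σ |c_n|^2 = π^2/3 + 49

Expand and integrate term by term over [-π, π]:
  ∫ (x)^2 dx = 1·(2π^3/3); ∫ 2·1·(7)·x dx = 0 (odd integrand); ∫ 7^2 dx = 49·2π.
So (1/(2π)) ∫_{-π}^{π} (x + 7)^2 dx = 1π^2/3 + 49 = π^2/3 + 49.
Parseval ⇒ Σ |c_n|^2 = π^2/3 + 49.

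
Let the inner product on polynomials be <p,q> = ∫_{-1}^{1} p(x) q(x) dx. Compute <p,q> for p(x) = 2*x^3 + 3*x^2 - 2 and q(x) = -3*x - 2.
<p,q> = 8/5

Expand the product: p(x)·q(x) = -6*x^4 - 13*x^3 - 6*x^2 + 6*x + 4.
∫_{-1}^{1} of each monomial x^k gives [2/(k+1) if k even, 0 if k odd]. Integrating term-by-term (or equivalently evaluating the antiderivative F(x) = -6*x^5/5 - 13*x^4/4 - 2*x^3 + 3*x^2 + 4*x at the endpoints):
  F(1) − F(−1) = 11/20 − (-21/20) = 8/5.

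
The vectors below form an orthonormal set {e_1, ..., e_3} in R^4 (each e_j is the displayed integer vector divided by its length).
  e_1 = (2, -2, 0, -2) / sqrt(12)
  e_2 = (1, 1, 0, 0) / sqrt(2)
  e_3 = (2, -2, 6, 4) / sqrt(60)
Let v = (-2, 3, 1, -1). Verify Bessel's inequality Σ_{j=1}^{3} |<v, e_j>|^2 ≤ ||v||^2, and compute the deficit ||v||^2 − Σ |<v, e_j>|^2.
Σ |<v, e_j>|^2 = 69/10; ||v||^2 = 15; deficit = 81/10

Write each e_j = u_j / sqrt(<u_j, u_j>) where u_j is the displayed integer vector. Then <v, e_j> = <v, u_j> / sqrt(<u_j, u_j>), so |<v, e_j>|^2 = <v, u_j>^2 / <u_j, u_j>.
Coefficients: <v, e_1> = -8/sqrt(12), <v, e_2> = 1/sqrt(2), <v, e_3> = -8/sqrt(60).
Square and sum: Σ |<v, e_j>|^2 = 69/10.
Compute ||v||^2 = v·v = 15.
Deficit = 15 − 69/10 = 81/10 ≥ 0, confirming Bessel's inequality. (The deficit equals ||v − Σ <v,e_j> e_j||^2, the squared distance from v to span{e_j}.)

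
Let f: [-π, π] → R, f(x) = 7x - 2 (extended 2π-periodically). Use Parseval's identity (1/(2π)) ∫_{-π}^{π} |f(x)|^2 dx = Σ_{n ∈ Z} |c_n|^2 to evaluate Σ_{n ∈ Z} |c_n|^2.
Σ |c_n|^2 = 49π^2/3 + 4

Expand and integrate term by term over [-π, π]:
  ∫ (7x)^2 dx = 49·(2π^3/3); ∫ 2·7·(-2)·x dx = 0 (odd integrand); ∫ (-2)^2 dx = 4·2π.
So (1/(2π)) ∫_{-π}^{π} (7x - 2)^2 dx = 49π^2/3 + 4 = 49π^2/3 + 4.
Parseval ⇒ Σ |c_n|^2 = 49π^2/3 + 4.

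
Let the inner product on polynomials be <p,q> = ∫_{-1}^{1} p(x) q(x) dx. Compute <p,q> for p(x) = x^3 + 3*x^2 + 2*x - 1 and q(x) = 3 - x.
<p,q> = -26/15

Expand the product: p(x)·q(x) = -x^4 + 7*x^2 + 7*x - 3.
∫_{-1}^{1} of each monomial x^k gives [2/(k+1) if k even, 0 if k odd]. Integrating term-by-term (or equivalently evaluating the antiderivative F(x) = -x^5/5 + 7*x^3/3 + 7*x^2/2 - 3*x at the endpoints):
  F(1) − F(−1) = 79/30 − (131/30) = -26/15.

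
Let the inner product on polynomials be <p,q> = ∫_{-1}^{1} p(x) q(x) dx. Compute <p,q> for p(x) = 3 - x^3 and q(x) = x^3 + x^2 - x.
<p,q> = 74/35

Expand the product: p(x)·q(x) = -x^6 - x^5 + x^4 + 3*x^3 + 3*x^2 - 3*x.
∫_{-1}^{1} of each monomial x^k gives [2/(k+1) if k even, 0 if k odd]. Integrating term-by-term (or equivalently evaluating the antiderivative F(x) = -x^7/7 - x^6/6 + x^5/5 + 3*x^4/4 + x^3 - 3*x^2/2 at the endpoints):
  F(1) − F(−1) = 59/420 − (-829/420) = 74/35.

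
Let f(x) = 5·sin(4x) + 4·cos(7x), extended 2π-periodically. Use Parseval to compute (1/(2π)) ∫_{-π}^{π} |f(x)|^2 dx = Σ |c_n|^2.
Σ |c_n|^2 = 41/2

Expand |f|^2 and use orthogonality of {sin(nx), cos(mx)} on [-π, π]:
  ∫_{-π}^{π} sin(nx)^2 dx = π, ∫ cos(mx)^2 dx = π, and cross terms integrate to 0.
So ∫_{-π}^{π} f(x)^2 dx = 5^2 · π + 4^2 · π = (25 + 16)π.
Divide by 2π: (25 + 16)/2 = 41/2.
By Parseval, this equals Σ |c_n|^2.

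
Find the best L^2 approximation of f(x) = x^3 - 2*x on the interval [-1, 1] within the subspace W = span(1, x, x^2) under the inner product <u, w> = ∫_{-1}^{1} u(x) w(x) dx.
g(x) = -7*x/5

The best approximation g ∈ W is the orthogonal projection of f onto W. Writing g = a_0 + a_1 x + a_2 x^2, the coefficients solve the normal equations G · a = b where
  G_{ij} = <φ_i, φ_j> and b_i = <f, φ_i>, with φ_0 = 1, φ_1 = x, φ_2 = x^2.
G =
  [2, 0, 2/3]
  [0, 2/3, 0]
  [2/3, 0, 2/5],
b = (0, -14/15, 0).
Solving gives a_0 = 0, a_1 = -7/5, a_2 = 0, so
  g(x) = -7*x/5.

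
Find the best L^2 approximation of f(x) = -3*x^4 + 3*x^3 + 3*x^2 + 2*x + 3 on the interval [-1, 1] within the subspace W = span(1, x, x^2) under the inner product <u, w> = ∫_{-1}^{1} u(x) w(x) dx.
g(x) = 3*x^2/7 + 19*x/5 + 114/35

The best approximation g ∈ W is the orthogonal projection of f onto W. Writing g = a_0 + a_1 x + a_2 x^2, the coefficients solve the normal equations G · a = b where
  G_{ij} = <φ_i, φ_j> and b_i = <f, φ_i>, with φ_0 = 1, φ_1 = x, φ_2 = x^2.
G =
  [2, 0, 2/3]
  [0, 2/3, 0]
  [2/3, 0, 2/5],
b = (34/5, 38/15, 82/35).
Solving gives a_0 = 114/35, a_1 = 19/5, a_2 = 3/7, so
  g(x) = 3*x^2/7 + 19*x/5 + 114/35.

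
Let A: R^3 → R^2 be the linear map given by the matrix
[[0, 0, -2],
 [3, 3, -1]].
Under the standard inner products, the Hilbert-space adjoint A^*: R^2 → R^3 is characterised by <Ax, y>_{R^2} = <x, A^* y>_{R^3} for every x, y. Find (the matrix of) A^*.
A^* = A^T =
[[0, 3],
 [0, 3],
 [-2, -1]]

For real matrices with standard dot products, the defining identity <Ax, y> = <x, A^* y> gives (Ax)^T y = x^T (A^*) y, i.e. x^T A^T y = x^T (A^*) y. Since this holds for all x, y, we must have A^* = A^T. Therefore
A^* =
[[0, 3],
 [0, 3],
 [-2, -1]].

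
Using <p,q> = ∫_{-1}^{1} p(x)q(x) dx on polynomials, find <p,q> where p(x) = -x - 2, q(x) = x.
<p,q> = -2/3

Expand the product: p(x)·q(x) = -x^2 - 2*x.
∫_{-1}^{1} of each monomial x^k gives [2/(k+1) if k even, 0 if k odd]. Integrating term-by-term (or equivalently evaluating the antiderivative F(x) = -x^3/3 - x^2 at the endpoints):
  F(1) − F(−1) = -4/3 − (-2/3) = -2/3.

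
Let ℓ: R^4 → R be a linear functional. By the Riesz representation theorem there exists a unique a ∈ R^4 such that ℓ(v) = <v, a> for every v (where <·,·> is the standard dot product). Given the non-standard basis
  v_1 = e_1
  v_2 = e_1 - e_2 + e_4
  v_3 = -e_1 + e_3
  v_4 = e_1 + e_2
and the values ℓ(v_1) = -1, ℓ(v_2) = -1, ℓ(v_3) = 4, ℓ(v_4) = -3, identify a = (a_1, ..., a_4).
a = (-1, -2, 3, -2)

Write a = (a_1, ..., a_4) in the standard basis. For each basis vector v_i, ℓ(v_i) = <v_i, a> is a linear equation in the a_j's. Collect the n equations into a matrix system V a = ℓ, where row i of V is v_i (expressed in the standard basis). Since V is invertible (lower-triangular with 1s on the diagonal, up to permutation), solve by back-substitution:
  V =
[[1, 0, 0, 0],
 [1, -1, 0, 1],
 [-1, 0, 1, 0],
 [1, 1, 0, 0]]
  V a = (-1, -1, 4, -3)
Solving gives a = (-1, -2, 3, -2).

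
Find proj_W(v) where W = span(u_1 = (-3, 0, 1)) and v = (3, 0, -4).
proj_W(v) = (39/10, 0, -13/10)

Set up U = [u_1 | ... | u_1] ∈ R^(3×1). The projector onto W = col(U) is P = U (U^T U)^(-1) U^T.
Compute U^T U =
  [10],
and U^T v = (-13).
Solve U^T U · c = U^T v for the coefficients: c = (-13/10). The projection is proj_W(v) = U c.
Check: (v - proj_W(v)) · u_1 = 0  (should be 0).
Result: proj_W(v) = (39/10, 0, -13/10).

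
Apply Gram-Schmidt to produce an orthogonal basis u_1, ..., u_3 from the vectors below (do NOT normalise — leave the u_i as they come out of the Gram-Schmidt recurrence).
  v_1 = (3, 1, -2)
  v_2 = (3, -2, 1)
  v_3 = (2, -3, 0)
Orthogonal basis:
  u_1 = (3, 1, -2)
  u_2 = (27/14, -33/14, 12/7)
  u_3 = (-7/19, -21/19, -21/19)

Apply the Gram-Schmidt recurrence
  u_1 = v_1
  u_i = v_i − Σ_{j<i} ((v_i · u_j) / (u_j · u_j)) · u_j.

Step by step this gives:
  u_1 = (3, 1, -2)
  u_2 = (27/14, -33/14, 12/7)
  u_3 = (-7/19, -21/19, -21/19)

Orthogonality check:
  u_2 · u_1 = 0 (should be 0)
  u_3 · u_1 = 0 (should be 0)
  u_3 · u_2 = 0 (should be 0)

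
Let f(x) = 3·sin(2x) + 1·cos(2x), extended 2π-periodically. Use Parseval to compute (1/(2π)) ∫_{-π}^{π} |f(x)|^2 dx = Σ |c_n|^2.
Σ |c_n|^2 = 5

Expand |f|^2 and use orthogonality of {sin(nx), cos(mx)} on [-π, π]:
  ∫_{-π}^{π} sin(nx)^2 dx = π, ∫ cos(mx)^2 dx = π, and cross terms integrate to 0.
So ∫_{-π}^{π} f(x)^2 dx = 3^2 · π + 1^2 · π = (9 + 1)π.
Divide by 2π: (9 + 1)/2 = 5.
By Parseval, this equals Σ |c_n|^2.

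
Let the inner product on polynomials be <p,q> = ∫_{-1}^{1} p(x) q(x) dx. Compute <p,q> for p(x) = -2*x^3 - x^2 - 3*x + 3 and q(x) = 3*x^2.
<p,q> = 24/5

Expand the product: p(x)·q(x) = -6*x^5 - 3*x^4 - 9*x^3 + 9*x^2.
∫_{-1}^{1} of each monomial x^k gives [2/(k+1) if k even, 0 if k odd]. Integrating term-by-term (or equivalently evaluating the antiderivative F(x) = -x^6 - 3*x^5/5 - 9*x^4/4 + 3*x^3 at the endpoints):
  F(1) − F(−1) = -17/20 − (-113/20) = 24/5.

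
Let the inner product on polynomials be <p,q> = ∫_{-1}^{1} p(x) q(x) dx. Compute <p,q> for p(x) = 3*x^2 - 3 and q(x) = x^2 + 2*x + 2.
<p,q> = -44/5

Expand the product: p(x)·q(x) = 3*x^4 + 6*x^3 + 3*x^2 - 6*x - 6.
∫_{-1}^{1} of each monomial x^k gives [2/(k+1) if k even, 0 if k odd]. Integrating term-by-term (or equivalently evaluating the antiderivative F(x) = 3*x^5/5 + 3*x^4/2 + x^3 - 3*x^2 - 6*x at the endpoints):
  F(1) − F(−1) = -59/10 − (29/10) = -44/5.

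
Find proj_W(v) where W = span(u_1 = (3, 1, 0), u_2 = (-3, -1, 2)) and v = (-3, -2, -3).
proj_W(v) = (-33/10, -11/10, -3)

Set up U = [u_1 | ... | u_2] ∈ R^(3×2). The projector onto W = col(U) is P = U (U^T U)^(-1) U^T.
Compute U^T U =
  [10, -10]
  [-10, 14],
and U^T v = (-11, 5).
Solve U^T U · c = U^T v for the coefficients: c = (-13/5, -3/2). The projection is proj_W(v) = U c.
Check: (v - proj_W(v)) · u_1 = 0  (should be 0).
Check: (v - proj_W(v)) · u_2 = 0  (should be 0).
Result: proj_W(v) = (-33/10, -11/10, -3).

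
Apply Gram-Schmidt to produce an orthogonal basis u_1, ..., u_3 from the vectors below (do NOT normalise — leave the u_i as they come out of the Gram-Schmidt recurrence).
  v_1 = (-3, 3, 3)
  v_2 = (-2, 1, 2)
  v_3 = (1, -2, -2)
Orthogonal basis:
  u_1 = (-3, 3, 3)
  u_2 = (-1/3, -2/3, 1/3)
  u_3 = (-1/2, 0, -1/2)

Apply the Gram-Schmidt recurrence
  u_1 = v_1
  u_i = v_i − Σ_{j<i} ((v_i · u_j) / (u_j · u_j)) · u_j.

Step by step this gives:
  u_1 = (-3, 3, 3)
  u_2 = (-1/3, -2/3, 1/3)
  u_3 = (-1/2, 0, -1/2)

Orthogonality check:
  u_2 · u_1 = 0 (should be 0)
  u_3 · u_1 = 0 (should be 0)
  u_3 · u_2 = 0 (should be 0)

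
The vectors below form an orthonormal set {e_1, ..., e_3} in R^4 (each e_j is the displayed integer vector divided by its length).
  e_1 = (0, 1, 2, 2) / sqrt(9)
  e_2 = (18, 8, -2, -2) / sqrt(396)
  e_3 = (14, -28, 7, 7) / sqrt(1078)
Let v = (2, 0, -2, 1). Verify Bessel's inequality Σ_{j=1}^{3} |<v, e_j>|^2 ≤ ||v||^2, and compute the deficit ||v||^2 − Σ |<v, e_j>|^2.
Σ |<v, e_j>|^2 = 9/2; ||v||^2 = 9; deficit = 9/2

Write each e_j = u_j / sqrt(<u_j, u_j>) where u_j is the displayed integer vector. Then <v, e_j> = <v, u_j> / sqrt(<u_j, u_j>), so |<v, e_j>|^2 = <v, u_j>^2 / <u_j, u_j>.
Coefficients: <v, e_1> = -2/sqrt(9), <v, e_2> = 38/sqrt(396), <v, e_3> = 21/sqrt(1078).
Square and sum: Σ |<v, e_j>|^2 = 9/2.
Compute ||v||^2 = v·v = 9.
Deficit = 9 − 9/2 = 9/2 ≥ 0, confirming Bessel's inequality. (The deficit equals ||v − Σ <v,e_j> e_j||^2, the squared distance from v to span{e_j}.)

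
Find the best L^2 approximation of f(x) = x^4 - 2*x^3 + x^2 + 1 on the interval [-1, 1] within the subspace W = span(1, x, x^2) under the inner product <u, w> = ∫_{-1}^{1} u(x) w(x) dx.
g(x) = 13*x^2/7 - 6*x/5 + 32/35

The best approximation g ∈ W is the orthogonal projection of f onto W. Writing g = a_0 + a_1 x + a_2 x^2, the coefficients solve the normal equations G · a = b where
  G_{ij} = <φ_i, φ_j> and b_i = <f, φ_i>, with φ_0 = 1, φ_1 = x, φ_2 = x^2.
G =
  [2, 0, 2/3]
  [0, 2/3, 0]
  [2/3, 0, 2/5],
b = (46/15, -4/5, 142/105).
Solving gives a_0 = 32/35, a_1 = -6/5, a_2 = 13/7, so
  g(x) = 13*x^2/7 - 6*x/5 + 32/35.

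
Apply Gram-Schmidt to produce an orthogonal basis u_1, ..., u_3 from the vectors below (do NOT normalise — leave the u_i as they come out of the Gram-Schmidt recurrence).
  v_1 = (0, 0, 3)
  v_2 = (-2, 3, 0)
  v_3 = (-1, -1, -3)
Orthogonal basis:
  u_1 = (0, 0, 3)
  u_2 = (-2, 3, 0)
  u_3 = (-15/13, -10/13, 0)

Apply the Gram-Schmidt recurrence
  u_1 = v_1
  u_i = v_i − Σ_{j<i} ((v_i · u_j) / (u_j · u_j)) · u_j.

Step by step this gives:
  u_1 = (0, 0, 3)
  u_2 = (-2, 3, 0)
  u_3 = (-15/13, -10/13, 0)

Orthogonality check:
  u_2 · u_1 = 0 (should be 0)
  u_3 · u_1 = 0 (should be 0)
  u_3 · u_2 = 0 (should be 0)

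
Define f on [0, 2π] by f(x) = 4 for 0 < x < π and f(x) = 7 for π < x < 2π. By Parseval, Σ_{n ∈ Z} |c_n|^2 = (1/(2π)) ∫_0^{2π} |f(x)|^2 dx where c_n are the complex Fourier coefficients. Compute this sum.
Σ |c_n|^2 = 65/2

Parseval equates the L^2 energy of f (normalised by 1/(2π)) with the ℓ^2 sum of its Fourier coefficients: (1/(2π)) ∫_0^{2π} |f|^2 = Σ |c_n|^2.
Compute the left side: (1/(2π)) [∫_0^π 4^2 dx + ∫_π^{2π} 7^2 dx] = (1/(2π)) · (16π + 49π) = (16 + 49)/2 = 65/2.
So Σ_{n ∈ Z} |c_n|^2 = 65/2.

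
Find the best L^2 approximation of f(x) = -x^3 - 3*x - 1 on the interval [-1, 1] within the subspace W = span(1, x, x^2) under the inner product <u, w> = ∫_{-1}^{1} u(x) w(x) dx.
g(x) = -18*x/5 - 1

The best approximation g ∈ W is the orthogonal projection of f onto W. Writing g = a_0 + a_1 x + a_2 x^2, the coefficients solve the normal equations G · a = b where
  G_{ij} = <φ_i, φ_j> and b_i = <f, φ_i>, with φ_0 = 1, φ_1 = x, φ_2 = x^2.
G =
  [2, 0, 2/3]
  [0, 2/3, 0]
  [2/3, 0, 2/5],
b = (-2, -12/5, -2/3).
Solving gives a_0 = -1, a_1 = -18/5, a_2 = 0, so
  g(x) = -18*x/5 - 1.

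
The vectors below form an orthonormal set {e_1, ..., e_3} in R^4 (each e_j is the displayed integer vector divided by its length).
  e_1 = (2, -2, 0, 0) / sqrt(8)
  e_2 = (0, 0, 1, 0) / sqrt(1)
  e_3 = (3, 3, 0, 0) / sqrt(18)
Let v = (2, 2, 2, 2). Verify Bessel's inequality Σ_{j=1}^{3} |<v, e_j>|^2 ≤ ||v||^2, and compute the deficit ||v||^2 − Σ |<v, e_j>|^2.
Σ |<v, e_j>|^2 = 12; ||v||^2 = 16; deficit = 4

Write each e_j = u_j / sqrt(<u_j, u_j>) where u_j is the displayed integer vector. Then <v, e_j> = <v, u_j> / sqrt(<u_j, u_j>), so |<v, e_j>|^2 = <v, u_j>^2 / <u_j, u_j>.
Coefficients: <v, e_1> = 0/sqrt(8), <v, e_2> = 2/sqrt(1), <v, e_3> = 12/sqrt(18).
Square and sum: Σ |<v, e_j>|^2 = 12.
Compute ||v||^2 = v·v = 16.
Deficit = 16 − 12 = 4 ≥ 0, confirming Bessel's inequality. (The deficit equals ||v − Σ <v,e_j> e_j||^2, the squared distance from v to span{e_j}.)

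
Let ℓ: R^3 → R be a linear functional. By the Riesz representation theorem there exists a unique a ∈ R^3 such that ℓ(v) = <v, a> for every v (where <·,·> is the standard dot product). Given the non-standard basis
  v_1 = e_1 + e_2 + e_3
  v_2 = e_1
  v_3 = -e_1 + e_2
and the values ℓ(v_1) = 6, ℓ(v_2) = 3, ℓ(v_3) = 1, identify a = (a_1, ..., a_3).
a = (3, 4, -1)

Write a = (a_1, ..., a_3) in the standard basis. For each basis vector v_i, ℓ(v_i) = <v_i, a> is a linear equation in the a_j's. Collect the n equations into a matrix system V a = ℓ, where row i of V is v_i (expressed in the standard basis). Since V is invertible (lower-triangular with 1s on the diagonal, up to permutation), solve by back-substitution:
  V =
[[1, 1, 1],
 [1, 0, 0],
 [-1, 1, 0]]
  V a = (6, 3, 1)
Solving gives a = (3, 4, -1).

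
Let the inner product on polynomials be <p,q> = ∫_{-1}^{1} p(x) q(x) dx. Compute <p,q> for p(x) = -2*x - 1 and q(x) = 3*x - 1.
<p,q> = -2

Expand the product: p(x)·q(x) = -6*x^2 - x + 1.
∫_{-1}^{1} of each monomial x^k gives [2/(k+1) if k even, 0 if k odd]. Integrating term-by-term (or equivalently evaluating the antiderivative F(x) = -2*x^3 - x^2/2 + x at the endpoints):
  F(1) − F(−1) = -3/2 − (1/2) = -2.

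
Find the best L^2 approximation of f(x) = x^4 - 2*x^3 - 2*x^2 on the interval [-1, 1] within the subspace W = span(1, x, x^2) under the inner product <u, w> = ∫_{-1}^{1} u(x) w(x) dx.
g(x) = -8*x^2/7 - 6*x/5 - 3/35

The best approximation g ∈ W is the orthogonal projection of f onto W. Writing g = a_0 + a_1 x + a_2 x^2, the coefficients solve the normal equations G · a = b where
  G_{ij} = <φ_i, φ_j> and b_i = <f, φ_i>, with φ_0 = 1, φ_1 = x, φ_2 = x^2.
G =
  [2, 0, 2/3]
  [0, 2/3, 0]
  [2/3, 0, 2/5],
b = (-14/15, -4/5, -18/35).
Solving gives a_0 = -3/35, a_1 = -6/5, a_2 = -8/7, so
  g(x) = -8*x^2/7 - 6*x/5 - 3/35.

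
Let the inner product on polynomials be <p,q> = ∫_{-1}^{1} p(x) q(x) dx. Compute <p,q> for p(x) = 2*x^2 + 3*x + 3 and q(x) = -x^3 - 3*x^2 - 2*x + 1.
<p,q> = -94/15

Expand the product: p(x)·q(x) = -2*x^5 - 9*x^4 - 16*x^3 - 13*x^2 - 3*x + 3.
∫_{-1}^{1} of each monomial x^k gives [2/(k+1) if k even, 0 if k odd]. Integrating term-by-term (or equivalently evaluating the antiderivative F(x) = -x^6/3 - 9*x^5/5 - 4*x^4 - 13*x^3/3 - 3*x^2/2 + 3*x at the endpoints):
  F(1) − F(−1) = -269/30 − (-27/10) = -94/15.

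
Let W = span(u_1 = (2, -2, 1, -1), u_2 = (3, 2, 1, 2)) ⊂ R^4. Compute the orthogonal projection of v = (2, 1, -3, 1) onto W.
proj_W(v) = (130/179, 230/179, 29/179, 187/179)

Set up U = [u_1 | ... | u_2] ∈ R^(4×2). The projector onto W = col(U) is P = U (U^T U)^(-1) U^T.
Compute U^T U =
  [10, 1]
  [1, 18],
and U^T v = (-2, 7).
Solve U^T U · c = U^T v for the coefficients: c = (-43/179, 72/179). The projection is proj_W(v) = U c.
Check: (v - proj_W(v)) · u_1 = 0  (should be 0).
Check: (v - proj_W(v)) · u_2 = 0  (should be 0).
Result: proj_W(v) = (130/179, 230/179, 29/179, 187/179).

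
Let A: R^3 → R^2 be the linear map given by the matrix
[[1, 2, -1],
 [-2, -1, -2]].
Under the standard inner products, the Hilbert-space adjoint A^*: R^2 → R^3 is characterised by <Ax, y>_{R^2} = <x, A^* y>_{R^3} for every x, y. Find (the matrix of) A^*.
A^* = A^T =
[[1, -2],
 [2, -1],
 [-1, -2]]

For real matrices with standard dot products, the defining identity <Ax, y> = <x, A^* y> gives (Ax)^T y = x^T (A^*) y, i.e. x^T A^T y = x^T (A^*) y. Since this holds for all x, y, we must have A^* = A^T. Therefore
A^* =
[[1, -2],
 [2, -1],
 [-1, -2]].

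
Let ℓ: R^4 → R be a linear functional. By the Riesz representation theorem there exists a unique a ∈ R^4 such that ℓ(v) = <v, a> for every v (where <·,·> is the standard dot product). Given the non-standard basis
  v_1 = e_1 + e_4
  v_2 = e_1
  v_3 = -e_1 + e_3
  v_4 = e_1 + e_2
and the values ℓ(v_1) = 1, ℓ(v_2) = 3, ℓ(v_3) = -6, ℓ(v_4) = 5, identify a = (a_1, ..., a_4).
a = (3, 2, -3, -2)

Write a = (a_1, ..., a_4) in the standard basis. For each basis vector v_i, ℓ(v_i) = <v_i, a> is a linear equation in the a_j's. Collect the n equations into a matrix system V a = ℓ, where row i of V is v_i (expressed in the standard basis). Since V is invertible (lower-triangular with 1s on the diagonal, up to permutation), solve by back-substitution:
  V =
[[1, 0, 0, 1],
 [1, 0, 0, 0],
 [-1, 0, 1, 0],
 [1, 1, 0, 0]]
  V a = (1, 3, -6, 5)
Solving gives a = (3, 2, -3, -2).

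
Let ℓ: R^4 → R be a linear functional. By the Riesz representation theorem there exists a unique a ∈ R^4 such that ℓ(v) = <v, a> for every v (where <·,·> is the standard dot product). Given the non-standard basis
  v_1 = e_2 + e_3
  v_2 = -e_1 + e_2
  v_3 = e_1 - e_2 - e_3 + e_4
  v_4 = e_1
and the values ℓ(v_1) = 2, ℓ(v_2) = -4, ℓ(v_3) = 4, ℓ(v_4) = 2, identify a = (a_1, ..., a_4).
a = (2, -2, 4, 4)

Write a = (a_1, ..., a_4) in the standard basis. For each basis vector v_i, ℓ(v_i) = <v_i, a> is a linear equation in the a_j's. Collect the n equations into a matrix system V a = ℓ, where row i of V is v_i (expressed in the standard basis). Since V is invertible (lower-triangular with 1s on the diagonal, up to permutation), solve by back-substitution:
  V =
[[0, 1, 1, 0],
 [-1, 1, 0, 0],
 [1, -1, -1, 1],
 [1, 0, 0, 0]]
  V a = (2, -4, 4, 2)
Solving gives a = (2, -2, 4, 4).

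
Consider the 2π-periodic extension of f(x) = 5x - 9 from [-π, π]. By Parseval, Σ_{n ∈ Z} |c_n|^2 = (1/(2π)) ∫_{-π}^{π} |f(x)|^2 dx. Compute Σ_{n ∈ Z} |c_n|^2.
Σ |c_n|^2 = 25π^2/3 + 81

Expand and integrate term by term over [-π, π]:
  ∫ (5x)^2 dx = 25·(2π^3/3); ∫ 2·5·(-9)·x dx = 0 (odd integrand); ∫ (-9)^2 dx = 81·2π.
So (1/(2π)) ∫_{-π}^{π} (5x - 9)^2 dx = 25π^2/3 + 81 = 25π^2/3 + 81.
Parseval ⇒ Σ |c_n|^2 = 25π^2/3 + 81.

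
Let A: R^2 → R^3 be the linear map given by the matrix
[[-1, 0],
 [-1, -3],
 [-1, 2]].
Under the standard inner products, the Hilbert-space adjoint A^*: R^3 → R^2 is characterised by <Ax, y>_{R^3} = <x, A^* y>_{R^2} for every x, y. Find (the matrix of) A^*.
A^* = A^T =
[[-1, -1, -1],
 [0, -3, 2]]

For real matrices with standard dot products, the defining identity <Ax, y> = <x, A^* y> gives (Ax)^T y = x^T (A^*) y, i.e. x^T A^T y = x^T (A^*) y. Since this holds for all x, y, we must have A^* = A^T. Therefore
A^* =
[[-1, -1, -1],
 [0, -3, 2]].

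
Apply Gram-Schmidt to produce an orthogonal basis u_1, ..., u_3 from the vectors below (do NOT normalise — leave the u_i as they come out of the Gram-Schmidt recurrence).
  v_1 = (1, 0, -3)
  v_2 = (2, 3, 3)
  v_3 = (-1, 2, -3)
Orthogonal basis:
  u_1 = (1, 0, -3)
  u_2 = (27/10, 3, 9/10)
  u_3 = (-36/19, 36/19, -12/19)

Apply the Gram-Schmidt recurrence
  u_1 = v_1
  u_i = v_i − Σ_{j<i} ((v_i · u_j) / (u_j · u_j)) · u_j.

Step by step this gives:
  u_1 = (1, 0, -3)
  u_2 = (27/10, 3, 9/10)
  u_3 = (-36/19, 36/19, -12/19)

Orthogonality check:
  u_2 · u_1 = 0 (should be 0)
  u_3 · u_1 = 0 (should be 0)
  u_3 · u_2 = 0 (should be 0)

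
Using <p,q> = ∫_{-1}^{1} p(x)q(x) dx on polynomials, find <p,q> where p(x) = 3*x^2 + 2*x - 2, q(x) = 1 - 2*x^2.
<p,q> = -26/15

Expand the product: p(x)·q(x) = -6*x^4 - 4*x^3 + 7*x^2 + 2*x - 2.
∫_{-1}^{1} of each monomial x^k gives [2/(k+1) if k even, 0 if k odd]. Integrating term-by-term (or equivalently evaluating the antiderivative F(x) = -6*x^5/5 - x^4 + 7*x^3/3 + x^2 - 2*x at the endpoints):
  F(1) − F(−1) = -13/15 − (13/15) = -26/15.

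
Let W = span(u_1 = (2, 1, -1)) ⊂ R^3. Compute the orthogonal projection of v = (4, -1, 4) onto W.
proj_W(v) = (1, 1/2, -1/2)

Set up U = [u_1 | ... | u_1] ∈ R^(3×1). The projector onto W = col(U) is P = U (U^T U)^(-1) U^T.
Compute U^T U =
  [6],
and U^T v = (3).
Solve U^T U · c = U^T v for the coefficients: c = (1/2). The projection is proj_W(v) = U c.
Check: (v - proj_W(v)) · u_1 = 0  (should be 0).
Result: proj_W(v) = (1, 1/2, -1/2).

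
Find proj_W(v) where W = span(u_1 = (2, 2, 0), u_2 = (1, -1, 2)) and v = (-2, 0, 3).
proj_W(v) = (-1/3, -5/3, 4/3)

Set up U = [u_1 | ... | u_2] ∈ R^(3×2). The projector onto W = col(U) is P = U (U^T U)^(-1) U^T.
Compute U^T U =
  [8, 0]
  [0, 6],
and U^T v = (-4, 4).
Solve U^T U · c = U^T v for the coefficients: c = (-1/2, 2/3). The projection is proj_W(v) = U c.
Check: (v - proj_W(v)) · u_1 = 0  (should be 0).
Check: (v - proj_W(v)) · u_2 = 0  (should be 0).
Result: proj_W(v) = (-1/3, -5/3, 4/3).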